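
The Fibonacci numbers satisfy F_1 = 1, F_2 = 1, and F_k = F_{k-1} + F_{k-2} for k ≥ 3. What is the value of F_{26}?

Iterating the recurrence up to F_{21} = 10946 and F_{20} = 6765:
F_{22} = F_{21} + F_{20} = 10946 + 6765 = 17711
F_{23} = F_{22} + F_{21} = 17711 + 10946 = 28657
F_{24} = F_{23} + F_{22} = 28657 + 17711 = 46368
F_{25} = F_{24} + F_{23} = 46368 + 28657 = 75025
F_{26} = F_{25} + F_{24} = 75025 + 46368 = 121393

121393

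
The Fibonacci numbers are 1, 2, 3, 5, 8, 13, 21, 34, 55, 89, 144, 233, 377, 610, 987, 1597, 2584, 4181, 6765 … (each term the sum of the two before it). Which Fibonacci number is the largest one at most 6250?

4181 ≤ 6250 < 6765, so the largest Fibonacci number not exceeding 6250 is 4181.

4181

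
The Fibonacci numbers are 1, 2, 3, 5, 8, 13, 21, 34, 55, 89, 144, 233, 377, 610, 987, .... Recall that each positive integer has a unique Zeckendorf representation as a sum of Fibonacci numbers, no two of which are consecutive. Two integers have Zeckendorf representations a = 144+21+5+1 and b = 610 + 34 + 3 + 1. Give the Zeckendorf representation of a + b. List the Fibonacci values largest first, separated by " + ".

610 + 144 + 55 + 8 + 2

The two numbers are 171 and 648, so their sum is 819.
Greedily peel off the largest Fibonacci term at each step:
largest Fibonacci ≤ 819 is 610; 819 − 610 = 209
largest Fibonacci ≤ 209 is 144; 209 − 144 = 65
largest Fibonacci ≤ 65 is 55; 65 − 55 = 10
largest Fibonacci ≤ 10 is 8; 10 − 8 = 2
largest Fibonacci ≤ 2 is 2; 2 − 2 = 0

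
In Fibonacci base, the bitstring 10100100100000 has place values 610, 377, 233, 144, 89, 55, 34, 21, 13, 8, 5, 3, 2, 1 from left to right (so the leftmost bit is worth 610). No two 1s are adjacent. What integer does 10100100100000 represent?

Summing the place values of the 1 bits: 610 + 233 + 55 + 13 = 911.

911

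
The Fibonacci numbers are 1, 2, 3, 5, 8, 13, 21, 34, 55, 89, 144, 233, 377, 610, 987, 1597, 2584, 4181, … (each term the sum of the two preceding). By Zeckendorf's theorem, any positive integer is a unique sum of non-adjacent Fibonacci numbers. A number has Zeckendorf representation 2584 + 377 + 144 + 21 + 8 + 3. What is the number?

2584 + 377 + 144 + 21 + 8 + 3 = 3137.

3137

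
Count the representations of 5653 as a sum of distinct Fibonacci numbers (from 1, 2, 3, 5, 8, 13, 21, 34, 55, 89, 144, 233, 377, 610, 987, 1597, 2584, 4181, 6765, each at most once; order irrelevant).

42

Starting from the Zeckendorf form and repeatedly splitting a term F_k into F_{k−1} + F_{k−2} (when neither is already used) reaches every representation.
5653 = 4181+987+377+89+13+5+1 = 4181+987+377+89+13+3+2+1 = 4181+987+377+55+34+13+5+1 = … (39 more), for 42 in all.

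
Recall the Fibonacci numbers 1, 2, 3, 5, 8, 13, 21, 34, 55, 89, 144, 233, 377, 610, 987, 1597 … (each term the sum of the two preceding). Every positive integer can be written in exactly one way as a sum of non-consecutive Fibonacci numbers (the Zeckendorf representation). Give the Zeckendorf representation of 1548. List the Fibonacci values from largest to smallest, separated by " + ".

1548: greatest Fibonacci not exceeding it is 987, leaving 561
561: greatest Fibonacci not exceeding it is 377, leaving 184
184: greatest Fibonacci not exceeding it is 144, leaving 40
40: greatest Fibonacci not exceeding it is 34, leaving 6
6: greatest Fibonacci not exceeding it is 5, leaving 1
1: greatest Fibonacci not exceeding it is 1, leaving 0
So 1548 = 987 + 377 + 144 + 34 + 5 + 1, with no two terms consecutive in the sequence.

987 + 377 + 144 + 34 + 5 + 1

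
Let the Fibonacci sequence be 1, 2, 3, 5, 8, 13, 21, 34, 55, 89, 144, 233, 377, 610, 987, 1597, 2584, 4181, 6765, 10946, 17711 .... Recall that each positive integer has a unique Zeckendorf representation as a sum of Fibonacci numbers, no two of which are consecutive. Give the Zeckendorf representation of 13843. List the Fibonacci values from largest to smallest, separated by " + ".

take 10946 (≤ 13843); 13843 − 10946 = 2897
take 2584 (≤ 2897); 2897 − 2584 = 313
take 233 (≤ 313); 313 − 233 = 80
take 55 (≤ 80); 80 − 55 = 25
take 21 (≤ 25); 25 − 21 = 4
take 3 (≤ 4); 4 − 3 = 1
take 1 (≤ 1); 1 − 1 = 0
So 13843 = 10946 + 2584 + 233 + 55 + 21 + 3 + 1, with no two terms consecutive in the sequence.

10946 + 2584 + 233 + 55 + 21 + 3 + 1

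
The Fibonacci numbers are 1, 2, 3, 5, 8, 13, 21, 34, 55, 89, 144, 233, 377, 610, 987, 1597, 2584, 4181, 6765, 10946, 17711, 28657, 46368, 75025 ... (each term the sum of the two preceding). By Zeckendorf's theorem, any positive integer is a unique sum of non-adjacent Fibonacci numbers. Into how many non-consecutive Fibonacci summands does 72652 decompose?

72652 − 46368 = 26284
26284 − 17711 = 8573
8573 − 6765 = 1808
1808 − 1597 = 211
211 − 144 = 67
67 − 55 = 12
12 − 8 = 4
4 − 3 = 1
1 − 1 = 0
72652 = 46368 + 17711 + 6765 + 1597 + 144 + 55 + 8 + 3 + 1, which has 9 terms.

9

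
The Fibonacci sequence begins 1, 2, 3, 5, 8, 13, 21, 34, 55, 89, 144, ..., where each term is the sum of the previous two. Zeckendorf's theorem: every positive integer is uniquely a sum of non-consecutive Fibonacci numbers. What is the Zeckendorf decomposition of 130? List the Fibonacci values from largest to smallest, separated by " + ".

89 + 34 + 5 + 2

130 − 89 = 41
41 − 34 = 7
7 − 5 = 2
2 − 2 = 0
So 130 = 89 + 34 + 5 + 2, with no two terms consecutive in the sequence.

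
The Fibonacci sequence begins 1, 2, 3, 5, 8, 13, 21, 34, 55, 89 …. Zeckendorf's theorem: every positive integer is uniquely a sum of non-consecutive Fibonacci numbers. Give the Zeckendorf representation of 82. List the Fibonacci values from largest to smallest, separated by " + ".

55 + 21 + 5 + 1

Greedy algorithm:
largest Fibonacci ≤ 82 is 55; 82 − 55 = 27
largest Fibonacci ≤ 27 is 21; 27 − 21 = 6
largest Fibonacci ≤ 6 is 5; 6 − 5 = 1
largest Fibonacci ≤ 1 is 1; 1 − 1 = 0
So 82 = 55 + 21 + 5 + 1, with no two terms consecutive in the sequence.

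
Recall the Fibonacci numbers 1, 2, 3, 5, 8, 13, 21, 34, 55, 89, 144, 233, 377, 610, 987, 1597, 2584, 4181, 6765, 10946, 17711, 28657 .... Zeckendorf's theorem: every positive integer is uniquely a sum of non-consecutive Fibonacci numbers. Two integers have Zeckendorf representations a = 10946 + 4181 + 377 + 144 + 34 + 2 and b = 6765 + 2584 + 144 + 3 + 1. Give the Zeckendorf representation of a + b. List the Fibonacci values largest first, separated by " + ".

17711 + 6765 + 610 + 89 + 5 + 1

The two numbers are 15684 and 9497, so their sum is 25181.
Greedily peel off the largest Fibonacci term at each step:
largest Fibonacci ≤ 25181 is 17711; 25181 − 17711 = 7470
largest Fibonacci ≤ 7470 is 6765; 7470 − 6765 = 705
largest Fibonacci ≤ 705 is 610; 705 − 610 = 95
largest Fibonacci ≤ 95 is 89; 95 − 89 = 6
largest Fibonacci ≤ 6 is 5; 6 − 5 = 1
largest Fibonacci ≤ 1 is 1; 1 − 1 = 0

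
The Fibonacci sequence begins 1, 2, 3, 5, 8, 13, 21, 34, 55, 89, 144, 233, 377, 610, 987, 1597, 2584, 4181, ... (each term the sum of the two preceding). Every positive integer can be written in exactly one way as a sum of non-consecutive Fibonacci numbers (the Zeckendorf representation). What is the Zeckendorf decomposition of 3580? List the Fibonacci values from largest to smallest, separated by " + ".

3580: greatest Fibonacci not exceeding it is 2584, leaving 996
996: greatest Fibonacci not exceeding it is 987, leaving 9
9: greatest Fibonacci not exceeding it is 8, leaving 1
1: greatest Fibonacci not exceeding it is 1, leaving 0
So 3580 = 2584 + 987 + 8 + 1, with no two terms consecutive in the sequence.

2584 + 987 + 8 + 1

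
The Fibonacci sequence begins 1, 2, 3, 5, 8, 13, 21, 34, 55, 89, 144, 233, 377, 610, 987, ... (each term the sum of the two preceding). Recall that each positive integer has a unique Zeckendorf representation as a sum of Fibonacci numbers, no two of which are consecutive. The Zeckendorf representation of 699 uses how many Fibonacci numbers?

610 ≤ 699 < 987, so take 610; remainder 89
89 ≤ 89 < 144, so take 89; remainder 0
699 = 610 + 89, which has 2 terms.

2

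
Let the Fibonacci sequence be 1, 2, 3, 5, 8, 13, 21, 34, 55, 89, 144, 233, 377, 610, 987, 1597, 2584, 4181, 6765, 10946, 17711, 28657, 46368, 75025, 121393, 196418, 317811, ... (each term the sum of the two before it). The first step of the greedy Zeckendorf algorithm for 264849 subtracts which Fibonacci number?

196418

196418 ≤ 264849 < 317811, so the largest Fibonacci number not exceeding 264849 is 196418.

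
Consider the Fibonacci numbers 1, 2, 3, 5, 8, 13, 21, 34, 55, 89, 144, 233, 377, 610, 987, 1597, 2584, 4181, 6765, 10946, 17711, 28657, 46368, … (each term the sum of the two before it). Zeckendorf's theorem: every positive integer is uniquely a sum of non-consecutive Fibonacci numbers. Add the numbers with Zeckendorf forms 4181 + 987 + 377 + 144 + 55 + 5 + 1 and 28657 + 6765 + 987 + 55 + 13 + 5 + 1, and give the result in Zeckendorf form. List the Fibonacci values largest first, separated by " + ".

The two numbers are 5750 and 36483, so their sum is 42233.
42233: greatest Fibonacci not exceeding it is 28657, leaving 13576
13576: greatest Fibonacci not exceeding it is 10946, leaving 2630
2630: greatest Fibonacci not exceeding it is 2584, leaving 46
46: greatest Fibonacci not exceeding it is 34, leaving 12
12: greatest Fibonacci not exceeding it is 8, leaving 4
4: greatest Fibonacci not exceeding it is 3, leaving 1
1: greatest Fibonacci not exceeding it is 1, leaving 0

28657 + 10946 + 2584 + 34 + 8 + 3 + 1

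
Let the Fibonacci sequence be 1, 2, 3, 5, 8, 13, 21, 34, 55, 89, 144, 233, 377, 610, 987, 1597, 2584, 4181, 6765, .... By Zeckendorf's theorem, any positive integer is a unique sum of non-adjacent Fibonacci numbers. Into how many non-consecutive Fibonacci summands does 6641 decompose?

7

subtract 4181 from 6641: 2460 remains
subtract 1597 from 2460: 863 remains
subtract 610 from 863: 253 remains
subtract 233 from 253: 20 remains
subtract 13 from 20: 7 remains
subtract 5 from 7: 2 remains
subtract 2 from 2: 0 remains
6641 = 4181 + 1597 + 610 + 233 + 13 + 5 + 2, which has 7 terms.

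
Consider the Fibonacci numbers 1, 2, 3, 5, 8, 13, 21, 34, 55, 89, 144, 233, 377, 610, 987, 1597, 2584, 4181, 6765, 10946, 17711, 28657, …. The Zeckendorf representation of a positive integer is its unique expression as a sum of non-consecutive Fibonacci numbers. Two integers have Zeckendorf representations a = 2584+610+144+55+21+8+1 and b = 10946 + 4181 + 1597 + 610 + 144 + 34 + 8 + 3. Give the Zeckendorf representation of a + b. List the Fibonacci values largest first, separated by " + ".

The two numbers are 3423 and 17523, so their sum is 20946.
largest Fibonacci ≤ 20946 is 17711; 20946 − 17711 = 3235
largest Fibonacci ≤ 3235 is 2584; 3235 − 2584 = 651
largest Fibonacci ≤ 651 is 610; 651 − 610 = 41
largest Fibonacci ≤ 41 is 34; 41 − 34 = 7
largest Fibonacci ≤ 7 is 5; 7 − 5 = 2
largest Fibonacci ≤ 2 is 2; 2 − 2 = 0

17711 + 2584 + 610 + 34 + 5 + 2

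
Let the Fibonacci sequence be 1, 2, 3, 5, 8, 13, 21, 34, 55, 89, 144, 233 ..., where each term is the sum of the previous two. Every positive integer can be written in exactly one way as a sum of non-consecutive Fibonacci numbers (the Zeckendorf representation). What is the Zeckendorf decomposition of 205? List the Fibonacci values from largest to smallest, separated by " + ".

144 + 55 + 5 + 1

subtract 144 from 205: 61 remains
subtract 55 from 61: 6 remains
subtract 5 from 6: 1 remains
subtract 1 from 1: 0 remains
So 205 = 144 + 55 + 5 + 1, with no two terms consecutive in the sequence.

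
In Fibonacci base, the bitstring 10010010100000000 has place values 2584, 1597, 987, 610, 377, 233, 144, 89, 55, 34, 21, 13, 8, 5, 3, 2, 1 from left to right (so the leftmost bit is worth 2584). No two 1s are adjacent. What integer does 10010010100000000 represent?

Summing the place values of the 1 bits: 2584 + 610 + 144 + 55 = 3393.

3393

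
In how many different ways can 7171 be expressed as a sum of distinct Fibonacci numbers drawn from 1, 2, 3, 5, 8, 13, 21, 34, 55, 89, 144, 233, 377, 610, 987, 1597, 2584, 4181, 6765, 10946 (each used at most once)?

Each representation comes from the Zeckendorf form by replacing some F_k with F_{k−1} + F_{k−2} where possible.
7171 = 6765+377+21+8 = 6765+377+21+5+3 = 6765+233+144+21+8 = … (60 more), for 63 in all.

63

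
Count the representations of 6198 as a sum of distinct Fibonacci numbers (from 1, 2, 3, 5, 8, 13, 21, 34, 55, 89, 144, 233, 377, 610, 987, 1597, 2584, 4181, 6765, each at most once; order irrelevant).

Starting from the Zeckendorf form and repeatedly splitting a term F_k into F_{k−1} + F_{k−2} (when neither is already used) reaches every representation.
6198 = 4181+1597+377+34+8+1 = 4181+1597+377+34+5+3+1 = 4181+1597+377+21+13+8+1 = 4181+1597+233+144+34+8+1 = … (32 more), for 36 in all.

36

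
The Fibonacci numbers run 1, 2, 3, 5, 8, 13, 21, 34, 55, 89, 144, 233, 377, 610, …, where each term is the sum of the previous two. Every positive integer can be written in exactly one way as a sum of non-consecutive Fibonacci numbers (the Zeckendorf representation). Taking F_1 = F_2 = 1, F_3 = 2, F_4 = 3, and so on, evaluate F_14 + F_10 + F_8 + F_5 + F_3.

F_14 + F_10 + F_8 + F_5 + F_3 = 377 + 55 + 21 + 5 + 2 = 460.

460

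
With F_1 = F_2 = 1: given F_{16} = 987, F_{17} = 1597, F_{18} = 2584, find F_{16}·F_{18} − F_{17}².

987·2584 − 1597² = 2550408 − 2550409 = -1. (Cassini's identity: F_{k−1}F_{k+1} − F_k² = (−1)^k.)

-1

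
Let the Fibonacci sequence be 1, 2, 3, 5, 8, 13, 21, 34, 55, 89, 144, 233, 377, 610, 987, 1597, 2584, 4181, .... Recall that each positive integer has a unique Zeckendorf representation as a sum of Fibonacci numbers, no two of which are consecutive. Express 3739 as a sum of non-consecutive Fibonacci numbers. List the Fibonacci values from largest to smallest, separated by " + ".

Greedy algorithm:
3739 − 2584 = 1155
1155 − 987 = 168
168 − 144 = 24
24 − 21 = 3
3 − 3 = 0
So 3739 = 2584 + 987 + 144 + 21 + 3, with no two terms consecutive in the sequence.

2584 + 987 + 144 + 21 + 3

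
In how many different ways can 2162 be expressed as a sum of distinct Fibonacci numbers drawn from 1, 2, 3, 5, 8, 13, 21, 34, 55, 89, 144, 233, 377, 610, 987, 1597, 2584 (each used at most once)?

2162 = 1597+377+144+34+8+2 = 1597+377+144+34+5+3+2 = 1597+377+144+21+13+8+2 = 1597+377+89+55+34+8+2 = 987+610+377+144+34+8+2 = … (19 more), for 24 in all.

24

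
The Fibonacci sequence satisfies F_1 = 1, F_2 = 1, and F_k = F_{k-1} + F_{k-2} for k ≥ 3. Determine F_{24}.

Iterating the recurrence up to F_{17} = 1597 and F_{16} = 987:
F_{18} = F_{17} + F_{16} = 1597 + 987 = 2584
F_{19} = F_{18} + F_{17} = 2584 + 1597 = 4181
F_{20} = F_{19} + F_{18} = 4181 + 2584 = 6765
F_{21} = F_{20} + F_{19} = 6765 + 4181 = 10946
F_{22} = F_{21} + F_{20} = 10946 + 6765 = 17711
F_{23} = F_{22} + F_{21} = 17711 + 10946 = 28657
F_{24} = F_{23} + F_{22} = 28657 + 17711 = 46368

46368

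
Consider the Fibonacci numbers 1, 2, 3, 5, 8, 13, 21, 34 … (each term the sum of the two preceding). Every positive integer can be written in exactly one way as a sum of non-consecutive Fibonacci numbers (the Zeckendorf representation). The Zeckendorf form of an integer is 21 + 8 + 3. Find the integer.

21 + 8 + 3 = 32.

32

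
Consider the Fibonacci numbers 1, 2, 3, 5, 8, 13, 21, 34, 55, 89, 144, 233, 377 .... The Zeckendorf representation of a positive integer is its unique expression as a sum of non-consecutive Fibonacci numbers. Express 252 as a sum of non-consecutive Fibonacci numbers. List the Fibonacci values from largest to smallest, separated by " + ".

subtract 233 from 252: 19 remains
subtract 13 from 19: 6 remains
subtract 5 from 6: 1 remains
subtract 1 from 1: 0 remains
So 252 = 233 + 13 + 5 + 1, with no two terms consecutive in the sequence.

233 + 13 + 5 + 1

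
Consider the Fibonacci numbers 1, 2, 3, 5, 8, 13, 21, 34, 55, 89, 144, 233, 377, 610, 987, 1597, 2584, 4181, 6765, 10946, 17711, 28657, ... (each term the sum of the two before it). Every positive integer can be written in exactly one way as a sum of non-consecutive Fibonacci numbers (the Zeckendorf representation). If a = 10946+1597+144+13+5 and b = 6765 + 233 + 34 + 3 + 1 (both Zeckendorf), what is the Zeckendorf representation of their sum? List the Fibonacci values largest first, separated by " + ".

The two numbers are 12705 and 7036, so their sum is 19741.
Greedily peel off the largest Fibonacci term at each step:
take 17711 (≤ 19741); 19741 − 17711 = 2030
take 1597 (≤ 2030); 2030 − 1597 = 433
take 377 (≤ 433); 433 − 377 = 56
take 55 (≤ 56); 56 − 55 = 1
take 1 (≤ 1); 1 − 1 = 0

17711 + 1597 + 377 + 55 + 1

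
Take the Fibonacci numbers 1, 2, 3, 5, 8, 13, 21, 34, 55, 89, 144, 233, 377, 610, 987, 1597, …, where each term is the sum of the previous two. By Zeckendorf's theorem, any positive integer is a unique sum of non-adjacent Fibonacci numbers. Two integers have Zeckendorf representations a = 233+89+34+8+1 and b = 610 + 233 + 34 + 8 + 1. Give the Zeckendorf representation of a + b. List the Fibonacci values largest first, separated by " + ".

The two numbers are 365 and 886, so their sum is 1251.
Greedily peel off the largest Fibonacci term at each step:
1251 − 987 = 264
264 − 233 = 31
31 − 21 = 10
10 − 8 = 2
2 − 2 = 0

987 + 233 + 21 + 8 + 2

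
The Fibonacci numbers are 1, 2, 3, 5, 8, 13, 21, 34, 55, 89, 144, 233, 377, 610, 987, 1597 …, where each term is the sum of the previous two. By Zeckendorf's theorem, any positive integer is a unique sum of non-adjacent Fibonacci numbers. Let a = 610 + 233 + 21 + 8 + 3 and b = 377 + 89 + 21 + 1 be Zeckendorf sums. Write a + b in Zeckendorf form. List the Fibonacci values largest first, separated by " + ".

The two numbers are 875 and 488, so their sum is 1363.
Greedy algorithm:
subtract 987 from 1363: 376 remains
subtract 233 from 376: 143 remains
subtract 89 from 143: 54 remains
subtract 34 from 54: 20 remains
subtract 13 from 20: 7 remains
subtract 5 from 7: 2 remains
subtract 2 from 2: 0 remains

987 + 233 + 89 + 34 + 13 + 5 + 2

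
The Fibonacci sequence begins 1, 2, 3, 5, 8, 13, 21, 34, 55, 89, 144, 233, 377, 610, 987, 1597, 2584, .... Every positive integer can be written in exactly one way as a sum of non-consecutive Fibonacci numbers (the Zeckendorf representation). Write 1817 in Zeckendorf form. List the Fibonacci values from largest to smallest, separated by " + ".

take 1597 (≤ 1817); 1817 − 1597 = 220
take 144 (≤ 220); 220 − 144 = 76
take 55 (≤ 76); 76 − 55 = 21
take 21 (≤ 21); 21 − 21 = 0
So 1817 = 1597 + 144 + 55 + 21, with no two terms consecutive in the sequence.

1597 + 144 + 55 + 21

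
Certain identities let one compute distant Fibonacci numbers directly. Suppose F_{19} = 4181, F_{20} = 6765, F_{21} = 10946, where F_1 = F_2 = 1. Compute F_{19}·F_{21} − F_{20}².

1

4181·10946 − 6765² = 45765226 − 45765225 = 1. (Cassini's identity: F_{k−1}F_{k+1} − F_k² = (−1)^k.)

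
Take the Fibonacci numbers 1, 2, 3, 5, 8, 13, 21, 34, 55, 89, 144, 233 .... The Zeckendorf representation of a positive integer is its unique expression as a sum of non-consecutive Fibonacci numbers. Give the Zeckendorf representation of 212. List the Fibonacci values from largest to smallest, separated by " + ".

Repeatedly subtract the largest Fibonacci number that fits:
take 144 (≤ 212); 212 − 144 = 68
take 55 (≤ 68); 68 − 55 = 13
take 13 (≤ 13); 13 − 13 = 0
So 212 = 144 + 55 + 13, with no two terms consecutive in the sequence.

144 + 55 + 13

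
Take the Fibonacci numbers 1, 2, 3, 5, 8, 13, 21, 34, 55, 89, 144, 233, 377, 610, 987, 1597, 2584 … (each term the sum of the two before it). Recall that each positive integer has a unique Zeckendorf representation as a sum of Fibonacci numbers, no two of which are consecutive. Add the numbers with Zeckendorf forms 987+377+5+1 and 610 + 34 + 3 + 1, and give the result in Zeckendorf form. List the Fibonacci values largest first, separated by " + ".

1597 + 377 + 34 + 8 + 2

The two numbers are 1370 and 648, so their sum is 2018.
subtract 1597 from 2018: 421 remains
subtract 377 from 421: 44 remains
subtract 34 from 44: 10 remains
subtract 8 from 10: 2 remains
subtract 2 from 2: 0 remains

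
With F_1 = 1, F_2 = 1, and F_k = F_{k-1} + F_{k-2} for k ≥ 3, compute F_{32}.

2178309

Iterating the recurrence up to F_{28} = 317811 and F_{27} = 196418:
F_{29} = F_{28} + F_{27} = 317811 + 196418 = 514229
F_{30} = F_{29} + F_{28} = 514229 + 317811 = 832040
F_{31} = F_{30} + F_{29} = 832040 + 514229 = 1346269
F_{32} = F_{31} + F_{30} = 1346269 + 832040 = 2178309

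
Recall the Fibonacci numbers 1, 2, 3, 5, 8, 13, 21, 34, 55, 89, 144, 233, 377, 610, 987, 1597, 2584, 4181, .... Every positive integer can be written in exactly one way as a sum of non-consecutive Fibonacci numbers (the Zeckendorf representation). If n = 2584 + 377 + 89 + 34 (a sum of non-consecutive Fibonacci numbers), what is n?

2584 + 377 + 89 + 34 = 3084.

3084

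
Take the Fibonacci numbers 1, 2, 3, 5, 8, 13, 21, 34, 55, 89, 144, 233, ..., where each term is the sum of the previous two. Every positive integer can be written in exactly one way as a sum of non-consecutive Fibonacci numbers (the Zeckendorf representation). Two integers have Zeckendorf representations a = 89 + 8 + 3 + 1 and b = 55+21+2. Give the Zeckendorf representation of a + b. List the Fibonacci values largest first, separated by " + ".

The two numbers are 101 and 78, so their sum is 179.
Greedy algorithm:
179 − 144 = 35
35 − 34 = 1
1 − 1 = 0

144 + 34 + 1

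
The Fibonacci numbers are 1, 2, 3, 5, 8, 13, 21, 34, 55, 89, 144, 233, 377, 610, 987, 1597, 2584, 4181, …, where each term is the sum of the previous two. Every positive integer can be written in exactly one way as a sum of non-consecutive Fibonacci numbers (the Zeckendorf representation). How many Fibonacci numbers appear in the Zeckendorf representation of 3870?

Repeatedly subtract the largest Fibonacci number that fits:
take 2584 (≤ 3870); 3870 − 2584 = 1286
take 987 (≤ 1286); 1286 − 987 = 299
take 233 (≤ 299); 299 − 233 = 66
take 55 (≤ 66); 66 − 55 = 11
take 8 (≤ 11); 11 − 8 = 3
take 3 (≤ 3); 3 − 3 = 0
3870 = 2584 + 987 + 233 + 55 + 8 + 3, which has 6 terms.

6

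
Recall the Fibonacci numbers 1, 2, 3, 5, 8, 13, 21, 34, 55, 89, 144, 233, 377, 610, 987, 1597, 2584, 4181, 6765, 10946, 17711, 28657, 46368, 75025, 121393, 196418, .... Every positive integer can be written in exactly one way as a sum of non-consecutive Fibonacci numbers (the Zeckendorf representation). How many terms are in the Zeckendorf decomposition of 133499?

6

Repeatedly subtract the largest Fibonacci number that fits:
121393 ≤ 133499 < 196418, so take 121393; remainder 12106
10946 ≤ 12106 < 17711, so take 10946; remainder 1160
987 ≤ 1160 < 1597, so take 987; remainder 173
144 ≤ 173 < 233, so take 144; remainder 29
21 ≤ 29 < 34, so take 21; remainder 8
8 ≤ 8 < 13, so take 8; remainder 0
133499 = 121393 + 10946 + 987 + 144 + 21 + 8, which has 6 terms.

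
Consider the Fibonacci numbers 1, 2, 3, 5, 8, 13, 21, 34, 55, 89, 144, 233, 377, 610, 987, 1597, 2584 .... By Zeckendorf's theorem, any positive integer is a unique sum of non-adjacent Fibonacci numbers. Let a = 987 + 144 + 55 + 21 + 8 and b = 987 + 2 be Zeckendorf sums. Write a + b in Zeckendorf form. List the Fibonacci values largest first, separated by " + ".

1597 + 377 + 144 + 55 + 21 + 8 + 2

The two numbers are 1215 and 989, so their sum is 2204.
Repeatedly subtract the largest Fibonacci number that fits:
2204: greatest Fibonacci not exceeding it is 1597, leaving 607
607: greatest Fibonacci not exceeding it is 377, leaving 230
230: greatest Fibonacci not exceeding it is 144, leaving 86
86: greatest Fibonacci not exceeding it is 55, leaving 31
31: greatest Fibonacci not exceeding it is 21, leaving 10
10: greatest Fibonacci not exceeding it is 8, leaving 2
2: greatest Fibonacci not exceeding it is 2, leaving 0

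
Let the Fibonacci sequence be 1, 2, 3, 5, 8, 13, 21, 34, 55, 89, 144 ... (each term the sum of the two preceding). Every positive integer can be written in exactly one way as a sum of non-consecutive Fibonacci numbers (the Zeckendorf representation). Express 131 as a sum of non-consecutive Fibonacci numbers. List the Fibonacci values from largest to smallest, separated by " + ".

subtract 89 from 131: 42 remains
subtract 34 from 42: 8 remains
subtract 8 from 8: 0 remains
So 131 = 89 + 34 + 8, with no two terms consecutive in the sequence.

89 + 34 + 8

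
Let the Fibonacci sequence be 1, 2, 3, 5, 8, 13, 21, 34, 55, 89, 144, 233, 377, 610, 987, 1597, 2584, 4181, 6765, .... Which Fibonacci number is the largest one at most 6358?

4181 ≤ 6358 < 6765, so the largest Fibonacci number not exceeding 6358 is 4181.

4181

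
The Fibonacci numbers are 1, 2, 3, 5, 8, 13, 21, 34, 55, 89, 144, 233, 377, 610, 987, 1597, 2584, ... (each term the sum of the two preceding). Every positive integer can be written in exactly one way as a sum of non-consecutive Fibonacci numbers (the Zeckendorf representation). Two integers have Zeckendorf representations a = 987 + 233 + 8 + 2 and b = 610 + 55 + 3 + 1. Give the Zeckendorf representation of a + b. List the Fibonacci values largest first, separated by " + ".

1597 + 233 + 55 + 13 + 1

The two numbers are 1230 and 669, so their sum is 1899.
Repeatedly subtract the largest Fibonacci number that fits:
subtract 1597 from 1899: 302 remains
subtract 233 from 302: 69 remains
subtract 55 from 69: 14 remains
subtract 13 from 14: 1 remains
subtract 1 from 1: 0 remains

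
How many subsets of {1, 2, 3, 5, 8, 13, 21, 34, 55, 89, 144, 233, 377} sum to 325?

Starting from the Zeckendorf form and repeatedly splitting a term F_k into F_{k−1} + F_{k−2} (when neither is already used) reaches every representation.
325 = 233+89+3 = 233+89+2+1 = 233+55+34+3 = 233+55+34+2+1 = 233+55+21+13+3 = … (9 more), for 14 in all.

14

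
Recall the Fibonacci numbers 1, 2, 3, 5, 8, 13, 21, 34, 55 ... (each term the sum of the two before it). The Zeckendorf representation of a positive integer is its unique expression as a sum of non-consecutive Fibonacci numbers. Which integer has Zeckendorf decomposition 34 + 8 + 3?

45

34 + 8 + 3 = 45.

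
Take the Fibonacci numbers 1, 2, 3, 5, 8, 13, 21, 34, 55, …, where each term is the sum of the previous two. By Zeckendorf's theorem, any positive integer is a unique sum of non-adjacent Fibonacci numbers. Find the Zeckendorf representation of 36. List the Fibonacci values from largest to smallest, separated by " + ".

34 + 2

subtract 34 from 36: 2 remains
subtract 2 from 2: 0 remains
So 36 = 34 + 2, with no two terms consecutive in the sequence.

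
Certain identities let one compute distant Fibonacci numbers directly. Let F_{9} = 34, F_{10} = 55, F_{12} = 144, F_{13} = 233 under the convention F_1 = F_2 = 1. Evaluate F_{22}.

17711

By the addition formula F_{m+n} = F_m F_{n+1} + F_{m−1} F_n with m=13, n=9: F_{22} = 233·55 + 144·34 = 12815 + 4896 = 17711.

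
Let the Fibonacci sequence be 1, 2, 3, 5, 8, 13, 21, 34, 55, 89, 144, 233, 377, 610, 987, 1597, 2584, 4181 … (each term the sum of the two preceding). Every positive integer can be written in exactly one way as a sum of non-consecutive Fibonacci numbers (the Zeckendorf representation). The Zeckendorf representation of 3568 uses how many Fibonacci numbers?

take 2584 (≤ 3568); 3568 − 2584 = 984
take 610 (≤ 984); 984 − 610 = 374
take 233 (≤ 374); 374 − 233 = 141
take 89 (≤ 141); 141 − 89 = 52
take 34 (≤ 52); 52 − 34 = 18
take 13 (≤ 18); 18 − 13 = 5
take 5 (≤ 5); 5 − 5 = 0
3568 = 2584 + 610 + 233 + 89 + 34 + 13 + 5, which has 7 terms.

7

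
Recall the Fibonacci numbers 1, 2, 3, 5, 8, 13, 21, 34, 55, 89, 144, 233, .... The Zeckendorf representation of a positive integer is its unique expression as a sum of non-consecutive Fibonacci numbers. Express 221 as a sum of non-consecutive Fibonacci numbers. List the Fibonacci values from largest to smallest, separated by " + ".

221: greatest Fibonacci not exceeding it is 144, leaving 77
77: greatest Fibonacci not exceeding it is 55, leaving 22
22: greatest Fibonacci not exceeding it is 21, leaving 1
1: greatest Fibonacci not exceeding it is 1, leaving 0
So 221 = 144 + 55 + 21 + 1, with no two terms consecutive in the sequence.

144 + 55 + 21 + 1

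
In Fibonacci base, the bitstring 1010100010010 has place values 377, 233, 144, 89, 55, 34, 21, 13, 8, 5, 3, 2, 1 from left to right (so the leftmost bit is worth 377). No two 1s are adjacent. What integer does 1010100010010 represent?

586

Summing the place values of the 1 bits: 377 + 144 + 55 + 8 + 2 = 586.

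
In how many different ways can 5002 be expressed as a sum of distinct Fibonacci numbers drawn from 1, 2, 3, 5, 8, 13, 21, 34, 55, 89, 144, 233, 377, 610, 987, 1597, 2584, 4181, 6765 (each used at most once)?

15

5002 = 4181+610+144+55+8+3+1 = 4181+610+144+34+21+8+3+1 = 4181+377+233+144+55+8+3+1 = 2584+1597+610+144+55+8+3+1 = 4181+610+89+55+34+21+8+3+1 = … (10 more), for 15 in all.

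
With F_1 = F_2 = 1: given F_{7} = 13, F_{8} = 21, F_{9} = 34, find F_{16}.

By the addition formula F_{m+n} = F_m F_{n+1} + F_{m−1} F_n with m=9, n=7: F_{16} = 34·21 + 21·13 = 714 + 273 = 987.

987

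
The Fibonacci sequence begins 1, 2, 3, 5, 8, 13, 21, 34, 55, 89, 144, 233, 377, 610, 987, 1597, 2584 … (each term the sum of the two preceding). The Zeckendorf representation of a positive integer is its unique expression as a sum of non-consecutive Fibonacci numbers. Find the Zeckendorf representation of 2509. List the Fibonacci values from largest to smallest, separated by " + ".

1597 + 610 + 233 + 55 + 13 + 1

Greedy algorithm:
2509 − 1597 = 912
912 − 610 = 302
302 − 233 = 69
69 − 55 = 14
14 − 13 = 1
1 − 1 = 0
So 2509 = 1597 + 610 + 233 + 55 + 13 + 1, with no two terms consecutive in the sequence.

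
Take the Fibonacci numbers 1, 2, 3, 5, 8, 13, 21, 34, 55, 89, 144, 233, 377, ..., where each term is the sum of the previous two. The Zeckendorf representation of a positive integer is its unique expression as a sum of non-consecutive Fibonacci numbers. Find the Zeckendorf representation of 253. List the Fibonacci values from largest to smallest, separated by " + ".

Greedy algorithm:
233 ≤ 253 < 377, so take 233; remainder 20
13 ≤ 20 < 21, so take 13; remainder 7
5 ≤ 7 < 8, so take 5; remainder 2
2 ≤ 2 < 3, so take 2; remainder 0
So 253 = 233 + 13 + 5 + 2, with no two terms consecutive in the sequence.

233 + 13 + 5 + 2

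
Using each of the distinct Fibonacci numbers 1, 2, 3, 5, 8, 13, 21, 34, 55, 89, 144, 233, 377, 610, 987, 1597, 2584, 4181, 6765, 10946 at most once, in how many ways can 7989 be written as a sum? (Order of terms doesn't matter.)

Starting from the Zeckendorf form and repeatedly splitting a term F_k into F_{k−1} + F_{k−2} (when neither is already used) reaches every representation.
7989 = 6765+987+233+3+1 = 6765+987+144+89+3+1 = 6765+610+377+233+3+1 = 4181+2584+987+233+3+1 = … (21 more), for 25 in all.

25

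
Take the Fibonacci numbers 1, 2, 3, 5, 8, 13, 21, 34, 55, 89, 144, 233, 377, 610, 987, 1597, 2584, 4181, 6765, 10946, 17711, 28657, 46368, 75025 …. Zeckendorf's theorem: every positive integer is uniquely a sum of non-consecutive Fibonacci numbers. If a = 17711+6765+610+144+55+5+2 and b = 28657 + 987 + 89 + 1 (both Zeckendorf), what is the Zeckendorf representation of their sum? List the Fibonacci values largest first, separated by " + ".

46368 + 6765 + 1597 + 233 + 55 + 8

The two numbers are 25292 and 29734, so their sum is 55026.
Greedy algorithm:
largest Fibonacci ≤ 55026 is 46368; 55026 − 46368 = 8658
largest Fibonacci ≤ 8658 is 6765; 8658 − 6765 = 1893
largest Fibonacci ≤ 1893 is 1597; 1893 − 1597 = 296
largest Fibonacci ≤ 296 is 233; 296 − 233 = 63
largest Fibonacci ≤ 63 is 55; 63 − 55 = 8
largest Fibonacci ≤ 8 is 8; 8 − 8 = 0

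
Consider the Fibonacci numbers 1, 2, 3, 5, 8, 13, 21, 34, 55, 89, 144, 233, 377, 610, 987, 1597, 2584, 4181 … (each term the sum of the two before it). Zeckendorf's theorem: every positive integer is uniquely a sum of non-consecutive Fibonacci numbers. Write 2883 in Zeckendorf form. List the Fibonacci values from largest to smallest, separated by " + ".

Greedy algorithm:
subtract 2584 from 2883: 299 remains
subtract 233 from 299: 66 remains
subtract 55 from 66: 11 remains
subtract 8 from 11: 3 remains
subtract 3 from 3: 0 remains
So 2883 = 2584 + 233 + 55 + 8 + 3, with no two terms consecutive in the sequence.

2584 + 233 + 55 + 8 + 3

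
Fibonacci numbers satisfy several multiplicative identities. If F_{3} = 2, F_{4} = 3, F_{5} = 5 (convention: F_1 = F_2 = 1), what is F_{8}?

By the addition formula F_{m+n} = F_m F_{n+1} + F_{m−1} F_n with m=4, n=4: F_{8} = 3·5 + 2·3 = 15 + 6 = 21.

21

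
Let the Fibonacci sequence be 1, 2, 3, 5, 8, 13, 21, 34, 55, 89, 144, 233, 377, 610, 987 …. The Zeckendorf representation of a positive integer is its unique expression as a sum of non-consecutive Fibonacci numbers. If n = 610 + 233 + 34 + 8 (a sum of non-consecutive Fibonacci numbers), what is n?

610 + 233 + 34 + 8 = 885.

885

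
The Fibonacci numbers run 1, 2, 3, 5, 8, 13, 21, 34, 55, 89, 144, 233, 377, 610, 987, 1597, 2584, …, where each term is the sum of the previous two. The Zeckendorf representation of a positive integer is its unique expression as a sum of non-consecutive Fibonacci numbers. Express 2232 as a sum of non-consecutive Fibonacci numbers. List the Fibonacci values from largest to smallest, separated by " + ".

1597 + 610 + 21 + 3 + 1

subtract 1597 from 2232: 635 remains
subtract 610 from 635: 25 remains
subtract 21 from 25: 4 remains
subtract 3 from 4: 1 remains
subtract 1 from 1: 0 remains
So 2232 = 1597 + 610 + 21 + 3 + 1, with no two terms consecutive in the sequence.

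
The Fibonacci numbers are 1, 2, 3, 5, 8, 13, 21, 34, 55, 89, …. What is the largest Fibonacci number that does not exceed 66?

55

55 ≤ 66 < 89, so the largest Fibonacci number not exceeding 66 is 55.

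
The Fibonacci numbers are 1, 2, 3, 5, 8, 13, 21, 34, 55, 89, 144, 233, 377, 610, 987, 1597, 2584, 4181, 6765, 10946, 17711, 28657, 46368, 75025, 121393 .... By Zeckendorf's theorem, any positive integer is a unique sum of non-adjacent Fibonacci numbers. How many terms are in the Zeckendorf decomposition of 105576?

7

subtract 75025 from 105576: 30551 remains
subtract 28657 from 30551: 1894 remains
subtract 1597 from 1894: 297 remains
subtract 233 from 297: 64 remains
subtract 55 from 64: 9 remains
subtract 8 from 9: 1 remains
subtract 1 from 1: 0 remains
105576 = 75025 + 28657 + 1597 + 233 + 55 + 8 + 1, which has 7 terms.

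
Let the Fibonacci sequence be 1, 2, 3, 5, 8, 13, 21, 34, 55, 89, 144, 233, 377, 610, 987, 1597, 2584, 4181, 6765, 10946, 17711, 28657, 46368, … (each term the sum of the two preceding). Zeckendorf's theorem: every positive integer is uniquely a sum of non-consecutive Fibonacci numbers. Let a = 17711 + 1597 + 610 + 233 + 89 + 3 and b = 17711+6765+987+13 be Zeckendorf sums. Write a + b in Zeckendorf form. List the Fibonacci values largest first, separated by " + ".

28657 + 10946 + 4181 + 1597 + 233 + 89 + 13 + 3

The two numbers are 20243 and 25476, so their sum is 45719.
take 28657 (≤ 45719); 45719 − 28657 = 17062
take 10946 (≤ 17062); 17062 − 10946 = 6116
take 4181 (≤ 6116); 6116 − 4181 = 1935
take 1597 (≤ 1935); 1935 − 1597 = 338
take 233 (≤ 338); 338 − 233 = 105
take 89 (≤ 105); 105 − 89 = 16
take 13 (≤ 16); 16 − 13 = 3
take 3 (≤ 3); 3 − 3 = 0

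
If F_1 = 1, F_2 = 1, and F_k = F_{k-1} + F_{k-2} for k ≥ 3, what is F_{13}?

Iterating the recurrence up to F_{8} = 21 and F_{7} = 13:
F_{9} = F_{8} + F_{7} = 21 + 13 = 34
F_{10} = F_{9} + F_{8} = 34 + 21 = 55
F_{11} = F_{10} + F_{9} = 55 + 34 = 89
F_{12} = F_{11} + F_{10} = 89 + 55 = 144
F_{13} = F_{12} + F_{11} = 144 + 89 = 233

233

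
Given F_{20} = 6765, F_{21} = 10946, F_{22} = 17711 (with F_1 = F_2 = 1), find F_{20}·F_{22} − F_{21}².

-1

6765·17711 − 10946² = 119814915 − 119814916 = -1. (Cassini's identity: F_{k−1}F_{k+1} − F_k² = (−1)^k.)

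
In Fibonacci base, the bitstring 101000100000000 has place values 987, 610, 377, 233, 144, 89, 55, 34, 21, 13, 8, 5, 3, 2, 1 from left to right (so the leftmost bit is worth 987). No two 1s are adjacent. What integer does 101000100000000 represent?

1419

Summing the place values of the 1 bits: 987 + 377 + 55 = 1419.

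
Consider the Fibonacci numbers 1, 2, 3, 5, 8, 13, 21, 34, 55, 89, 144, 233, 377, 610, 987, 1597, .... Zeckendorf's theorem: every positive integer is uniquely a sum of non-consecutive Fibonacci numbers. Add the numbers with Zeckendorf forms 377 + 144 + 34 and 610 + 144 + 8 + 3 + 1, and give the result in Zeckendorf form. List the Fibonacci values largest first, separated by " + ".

The two numbers are 555 and 766, so their sum is 1321.
987 ≤ 1321 < 1597, so take 987; remainder 334
233 ≤ 334 < 377, so take 233; remainder 101
89 ≤ 101 < 144, so take 89; remainder 12
8 ≤ 12 < 13, so take 8; remainder 4
3 ≤ 4 < 5, so take 3; remainder 1
1 ≤ 1 < 2, so take 1; remainder 0

987 + 233 + 89 + 8 + 3 + 1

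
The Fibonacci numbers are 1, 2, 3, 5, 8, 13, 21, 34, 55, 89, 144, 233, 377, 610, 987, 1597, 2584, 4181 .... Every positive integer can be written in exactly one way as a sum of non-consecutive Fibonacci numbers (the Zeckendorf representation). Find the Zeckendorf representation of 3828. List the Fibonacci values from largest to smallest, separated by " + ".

Greedily peel off the largest Fibonacci term at each step:
3828: greatest Fibonacci not exceeding it is 2584, leaving 1244
1244: greatest Fibonacci not exceeding it is 987, leaving 257
257: greatest Fibonacci not exceeding it is 233, leaving 24
24: greatest Fibonacci not exceeding it is 21, leaving 3
3: greatest Fibonacci not exceeding it is 3, leaving 0
So 3828 = 2584 + 987 + 233 + 21 + 3, with no two terms consecutive in the sequence.

2584 + 987 + 233 + 21 + 3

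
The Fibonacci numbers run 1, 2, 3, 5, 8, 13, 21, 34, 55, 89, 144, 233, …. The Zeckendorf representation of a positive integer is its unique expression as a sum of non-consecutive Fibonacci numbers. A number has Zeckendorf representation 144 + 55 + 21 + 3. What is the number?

144 + 55 + 21 + 3 = 223.

223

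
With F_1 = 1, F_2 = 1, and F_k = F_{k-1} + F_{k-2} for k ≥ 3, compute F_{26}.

121393

Iterating the recurrence up to F_{18} = 2584 and F_{17} = 1597:
F_{19} = F_{18} + F_{17} = 2584 + 1597 = 4181
F_{20} = F_{19} + F_{18} = 4181 + 2584 = 6765
F_{21} = F_{20} + F_{19} = 6765 + 4181 = 10946
F_{22} = F_{21} + F_{20} = 10946 + 6765 = 17711
F_{23} = F_{22} + F_{21} = 17711 + 10946 = 28657
F_{24} = F_{23} + F_{22} = 28657 + 17711 = 46368
F_{25} = F_{24} + F_{23} = 46368 + 28657 = 75025
F_{26} = F_{25} + F_{24} = 75025 + 46368 = 121393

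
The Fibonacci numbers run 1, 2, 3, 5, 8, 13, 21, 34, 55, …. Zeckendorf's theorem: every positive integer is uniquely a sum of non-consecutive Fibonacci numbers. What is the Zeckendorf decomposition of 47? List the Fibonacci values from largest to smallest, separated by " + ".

34 + 13

34 ≤ 47 < 55, so take 34; remainder 13
13 ≤ 13 < 21, so take 13; remainder 0
So 47 = 34 + 13, with no two terms consecutive in the sequence.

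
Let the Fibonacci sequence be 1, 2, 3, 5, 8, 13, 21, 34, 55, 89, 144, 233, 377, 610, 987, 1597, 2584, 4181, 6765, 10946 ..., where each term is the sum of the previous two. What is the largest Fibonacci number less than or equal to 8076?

6765 ≤ 8076 < 10946, so the largest Fibonacci number not exceeding 8076 is 6765.

6765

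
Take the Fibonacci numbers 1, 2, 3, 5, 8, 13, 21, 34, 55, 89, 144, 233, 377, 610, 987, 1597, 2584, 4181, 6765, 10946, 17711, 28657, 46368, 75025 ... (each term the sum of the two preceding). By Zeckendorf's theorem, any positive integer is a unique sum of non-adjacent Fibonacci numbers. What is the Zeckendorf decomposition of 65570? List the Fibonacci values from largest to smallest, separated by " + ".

46368 + 17711 + 987 + 377 + 89 + 34 + 3 + 1

Greedily peel off the largest Fibonacci term at each step:
largest Fibonacci ≤ 65570 is 46368; 65570 − 46368 = 19202
largest Fibonacci ≤ 19202 is 17711; 19202 − 17711 = 1491
largest Fibonacci ≤ 1491 is 987; 1491 − 987 = 504
largest Fibonacci ≤ 504 is 377; 504 − 377 = 127
largest Fibonacci ≤ 127 is 89; 127 − 89 = 38
largest Fibonacci ≤ 38 is 34; 38 − 34 = 4
largest Fibonacci ≤ 4 is 3; 4 − 3 = 1
largest Fibonacci ≤ 1 is 1; 1 − 1 = 0
So 65570 = 46368 + 17711 + 987 + 377 + 89 + 34 + 3 + 1, with no two terms consecutive in the sequence.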